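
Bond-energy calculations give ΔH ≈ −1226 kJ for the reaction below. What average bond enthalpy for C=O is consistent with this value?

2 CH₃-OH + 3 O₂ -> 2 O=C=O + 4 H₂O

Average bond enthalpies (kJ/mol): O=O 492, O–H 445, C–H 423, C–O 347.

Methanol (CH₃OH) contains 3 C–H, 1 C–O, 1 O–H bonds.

D(C=O) ≈ 816 kJ/mol

Let D be the C=O bond energy.
Σ(broken) = 6×423 + 2×347 + 2×445 + 3×492 = 5598
Σ(formed) = 4×D + 8×445 = 3560 + 4D
ΔH = Σ(broken) − Σ(formed) = (5598) − (3560 + 4D) = +2038 − 4D
Setting this equal to −1226 kJ gives 4D = 3264, so D = 816 kJ/mol.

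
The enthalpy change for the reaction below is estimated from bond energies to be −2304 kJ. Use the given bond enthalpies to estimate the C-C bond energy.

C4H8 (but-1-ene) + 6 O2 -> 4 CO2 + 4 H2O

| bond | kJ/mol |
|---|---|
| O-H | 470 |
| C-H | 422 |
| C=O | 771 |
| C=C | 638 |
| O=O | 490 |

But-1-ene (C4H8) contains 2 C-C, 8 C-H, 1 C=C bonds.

D(C-C) ≈ 335 kJ/mol

Let D be the C-C bond energy.
Σ(broken) = 2×D + 8×422 + 1×638 + 6×490 = 6954 + 2D
Σ(formed) = 8×771 + 8×470 = 9928
ΔH = Σ(broken) − Σ(formed) = (6954 + 2D) − (9928) = −2974 + 2D
Setting this equal to −2304 kJ gives 2D = 670, so D = 335 kJ/mol.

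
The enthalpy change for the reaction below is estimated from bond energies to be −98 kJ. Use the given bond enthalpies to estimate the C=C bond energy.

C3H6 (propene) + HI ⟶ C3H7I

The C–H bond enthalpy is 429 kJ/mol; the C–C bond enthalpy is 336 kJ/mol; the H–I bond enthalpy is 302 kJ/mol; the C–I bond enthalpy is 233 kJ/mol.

D(C=C) ≈ 598 kJ/mol

Let D be the C=C bond energy.
Σ(broken) = 1×336 + 6×429 + 1×D + 1×302 = 3212 + D
Σ(formed) = 2×336 + 7×429 + 1×233 = 3908
ΔH = Σ(broken) − Σ(formed) = (3212 + D) − (3908) = −696 + D
Setting this equal to −98 kJ gives D = 598 kJ/mol.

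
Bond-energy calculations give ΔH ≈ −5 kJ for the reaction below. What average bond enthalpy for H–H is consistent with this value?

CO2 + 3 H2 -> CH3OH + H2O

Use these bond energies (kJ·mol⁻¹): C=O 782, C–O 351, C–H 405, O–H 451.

Let D be the H–H bond energy.
Σ(broken) = 2×782 + 3×D = 1564 + 3D
Σ(formed) = 3×405 + 1×351 + 3×451 = 2919
ΔH = Σ(broken) − Σ(formed) = (1564 + 3D) − (2919) = −1355 + 3D
Setting this equal to −5 kJ gives 3D = 1350, so D = 450 kJ/mol.

D(H–H) ≈ 450 kJ/mol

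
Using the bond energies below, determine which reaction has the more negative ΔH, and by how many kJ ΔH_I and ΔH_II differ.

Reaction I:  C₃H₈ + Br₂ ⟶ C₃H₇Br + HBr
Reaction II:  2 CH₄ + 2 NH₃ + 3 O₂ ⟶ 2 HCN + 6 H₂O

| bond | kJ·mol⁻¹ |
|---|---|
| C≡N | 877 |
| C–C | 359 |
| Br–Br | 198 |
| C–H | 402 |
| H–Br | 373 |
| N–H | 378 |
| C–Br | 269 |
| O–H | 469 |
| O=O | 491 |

Reaction I:
  Bonds broken (reactants):
    Br–Br: 1 × 198 = 198
    C–C: 2 × 359 = 718
    C–H: 8 × 402 = 3216
    Σ(broken) = 4132 kJ
  Bonds formed (products):
    C–Br: 1 × 269 = 269
    C–C: 2 × 359 = 718
    C–H: 7 × 402 = 2814
    H–Br: 1 × 373 = 373
    Σ(formed) = 4174 kJ
  ΔH_I = 4132 − 4174 = −42 kJ
Reaction II:
  Bonds broken (reactants):
    C–H: 8 × 402 = 3216
    N–H: 6 × 378 = 2268
    O=O: 3 × 491 = 1473
    Σ(broken) = 6957 kJ
  Bonds formed (products):
    C≡N: 2 × 877 = 1754
    C–H: 2 × 402 = 804
    O–H: 12 × 469 = 5628
    Σ(formed) = 8186 kJ
  ΔH_II = 6957 − 8186 = −1229 kJ
ΔH_I − ΔH_II = +1187 kJ, so reaction II has the more negative ΔH; |ΔH_I − ΔH_II| = 1187 kJ.

Reaction II, by 1187 kJ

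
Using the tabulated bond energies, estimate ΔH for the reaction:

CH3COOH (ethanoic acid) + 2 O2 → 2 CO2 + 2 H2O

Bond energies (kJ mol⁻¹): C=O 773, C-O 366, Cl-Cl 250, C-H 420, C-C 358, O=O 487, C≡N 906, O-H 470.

Bonds broken (reactants):
  C-C: 1 × 358 = 358
  C-H: 3 × 420 = 1260
  C-O: 1 × 366 = 366
  C=O: 1 × 773 = 773
  O-H: 1 × 470 = 470
  O=O: 2 × 487 = 974
  Σ(broken) = 4201 kJ
Bonds formed (products):
  C=O: 4 × 773 = 3092
  O-H: 4 × 470 = 1880
  Σ(formed) = 4972 kJ
ΔH = Σ(broken) − Σ(formed) = 4201 − 4972 = −771 kJ

ΔH ≈ −771 kJ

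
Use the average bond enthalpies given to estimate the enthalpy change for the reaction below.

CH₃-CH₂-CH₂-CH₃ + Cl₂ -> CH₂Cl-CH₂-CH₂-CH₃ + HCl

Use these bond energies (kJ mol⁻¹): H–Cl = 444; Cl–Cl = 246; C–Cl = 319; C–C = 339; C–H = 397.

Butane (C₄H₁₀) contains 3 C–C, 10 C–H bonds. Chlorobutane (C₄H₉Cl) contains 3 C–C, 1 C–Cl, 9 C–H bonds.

Bonds broken (reactants):
  C–C: 3 × 339 = 1017
  C–H: 10 × 397 = 3970
  Cl–Cl: 1 × 246 = 246
  Σ(broken) = 5233 kJ
Bonds formed (products):
  C–C: 3 × 339 = 1017
  C–Cl: 1 × 319 = 319
  C–H: 9 × 397 = 3573
  H–Cl: 1 × 444 = 444
  Σ(formed) = 5353 kJ
ΔH = Σ(broken) − Σ(formed) = 5233 − 5353 = −120 kJ

ΔH ≈ −120 kJ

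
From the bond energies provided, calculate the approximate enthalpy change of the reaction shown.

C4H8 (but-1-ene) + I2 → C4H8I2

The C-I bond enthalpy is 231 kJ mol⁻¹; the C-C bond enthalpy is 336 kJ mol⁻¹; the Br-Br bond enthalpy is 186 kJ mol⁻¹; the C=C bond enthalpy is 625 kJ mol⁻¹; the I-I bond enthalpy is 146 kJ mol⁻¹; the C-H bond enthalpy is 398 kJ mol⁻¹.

Bonds broken (reactants):
  C-C: 2 × 336 = 672
  C-H: 8 × 398 = 3184
  C=C: 1 × 625 = 625
  I-I: 1 × 146 = 146
  Σ(broken) = 4627 kJ
Bonds formed (products):
  C-C: 3 × 336 = 1008
  C-H: 8 × 398 = 3184
  C-I: 2 × 231 = 462
  Σ(formed) = 4654 kJ
ΔH = Σ(broken) − Σ(formed) = 4627 − 4654 = −27 kJ

ΔH ≈ −27 kJ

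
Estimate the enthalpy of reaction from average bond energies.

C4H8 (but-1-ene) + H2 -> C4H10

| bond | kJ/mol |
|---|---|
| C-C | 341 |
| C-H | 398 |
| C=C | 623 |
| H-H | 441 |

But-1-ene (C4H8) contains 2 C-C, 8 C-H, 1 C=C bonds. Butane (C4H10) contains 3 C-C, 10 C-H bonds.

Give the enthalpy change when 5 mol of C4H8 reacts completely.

ΔH = −365 kJ

Bonds broken (reactants):
  C-C: 2 × 341 = 682
  C-H: 8 × 398 = 3184
  C=C: 1 × 623 = 623
  H-H: 1 × 441 = 441
  Σ(broken) = 4930 kJ
Bonds formed (products):
  C-C: 3 × 341 = 1023
  C-H: 10 × 398 = 3980
  Σ(formed) = 5003 kJ
ΔH = Σ(broken) − Σ(formed) = 4930 − 5003 = −73 kJ
For 5× the reaction as written: 5 × (−73) = −365 kJ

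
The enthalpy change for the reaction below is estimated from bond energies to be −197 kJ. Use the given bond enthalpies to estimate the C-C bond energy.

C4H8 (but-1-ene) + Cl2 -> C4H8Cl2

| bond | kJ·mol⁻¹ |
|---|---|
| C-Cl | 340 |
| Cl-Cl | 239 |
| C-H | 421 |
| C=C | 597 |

D(C-C) ≈ 353 kJ/mol

Let D be the C-C bond energy.
Σ(broken) = 2×D + 8×421 + 1×597 + 1×239 = 4204 + 2D
Σ(formed) = 3×D + 2×340 + 8×421 = 4048 + 3D
ΔH = Σ(broken) − Σ(formed) = (4204 + 2D) − (4048 + 3D) = +156 − D
Setting this equal to −197 kJ gives D = 353 kJ/mol.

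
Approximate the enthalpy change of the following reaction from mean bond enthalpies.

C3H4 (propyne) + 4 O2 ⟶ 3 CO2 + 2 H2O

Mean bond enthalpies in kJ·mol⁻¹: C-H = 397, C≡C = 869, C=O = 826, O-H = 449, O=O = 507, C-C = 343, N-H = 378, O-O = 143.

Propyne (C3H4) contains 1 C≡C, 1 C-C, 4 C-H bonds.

Bonds broken (reactants):
  C≡C: 1 × 869 = 869
  C-C: 1 × 343 = 343
  C-H: 4 × 397 = 1588
  O=O: 4 × 507 = 2028
  Σ(broken) = 4828 kJ
Bonds formed (products):
  C=O: 6 × 826 = 4956
  O-H: 4 × 449 = 1796
  Σ(formed) = 6752 kJ
ΔH = Σ(broken) − Σ(formed) = 4828 − 6752 = −1924 kJ

ΔH ≈ −1924 kJ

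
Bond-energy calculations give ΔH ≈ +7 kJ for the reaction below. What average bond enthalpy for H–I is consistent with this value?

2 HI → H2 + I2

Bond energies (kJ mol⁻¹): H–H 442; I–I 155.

Let D be the H–I bond energy.
Σ(broken) = 2×D = 2D
Σ(formed) = 1×442 + 1×155 = 597
ΔH = Σ(broken) − Σ(formed) = (2D) − (597) = −597 + 2D
Setting this equal to +7 kJ gives 2D = 604, so D = 302 kJ/mol.

D(H–I) ≈ 302 kJ/mol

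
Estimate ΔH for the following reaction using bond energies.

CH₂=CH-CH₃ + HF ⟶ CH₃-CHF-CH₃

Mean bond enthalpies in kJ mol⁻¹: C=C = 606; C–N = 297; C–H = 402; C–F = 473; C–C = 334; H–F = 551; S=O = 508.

Bonds broken (reactants):
  C–C: 1 × 334 = 334
  C–H: 6 × 402 = 2412
  C=C: 1 × 606 = 606
  H–F: 1 × 551 = 551
  Σ(broken) = 3903 kJ
Bonds formed (products):
  C–C: 2 × 334 = 668
  C–F: 1 × 473 = 473
  C–H: 7 × 402 = 2814
  Σ(formed) = 3955 kJ
ΔH = Σ(broken) − Σ(formed) = 3903 − 3955 = −52 kJ

ΔH ≈ −52 kJ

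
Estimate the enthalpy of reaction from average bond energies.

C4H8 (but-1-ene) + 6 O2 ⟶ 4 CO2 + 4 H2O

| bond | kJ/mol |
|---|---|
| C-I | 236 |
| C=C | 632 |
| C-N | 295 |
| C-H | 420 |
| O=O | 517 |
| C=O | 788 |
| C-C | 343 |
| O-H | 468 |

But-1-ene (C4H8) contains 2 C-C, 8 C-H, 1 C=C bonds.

ΔH ≈ −2268 kJ

Bonds broken (reactants):
  C-C: 2 × 343 = 686
  C-H: 8 × 420 = 3360
  C=C: 1 × 632 = 632
  O=O: 6 × 517 = 3102
  Σ(broken) = 7780 kJ
Bonds formed (products):
  C=O: 8 × 788 = 6304
  O-H: 8 × 468 = 3744
  Σ(formed) = 10048 kJ
ΔH = Σ(broken) − Σ(formed) = 7780 − 10048 = −2268 kJ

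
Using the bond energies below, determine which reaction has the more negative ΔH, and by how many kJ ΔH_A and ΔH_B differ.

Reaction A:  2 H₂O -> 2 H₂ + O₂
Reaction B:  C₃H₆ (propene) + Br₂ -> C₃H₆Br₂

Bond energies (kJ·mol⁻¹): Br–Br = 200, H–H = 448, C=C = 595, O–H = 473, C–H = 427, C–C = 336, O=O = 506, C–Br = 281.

Reaction B, by 593 kJ

Reaction A:
  Bonds broken (reactants):
    O–H: 4 × 473 = 1892
    Σ(broken) = 1892 kJ
  Bonds formed (products):
    H–H: 2 × 448 = 896
    O=O: 1 × 506 = 506
    Σ(formed) = 1402 kJ
  ΔH_A = 1892 − 1402 = +490 kJ
Reaction B:
  Bonds broken (reactants):
    Br–Br: 1 × 200 = 200
    C–C: 1 × 336 = 336
    C–H: 6 × 427 = 2562
    C=C: 1 × 595 = 595
    Σ(broken) = 3693 kJ
  Bonds formed (products):
    C–Br: 2 × 281 = 562
    C–C: 2 × 336 = 672
    C–H: 6 × 427 = 2562
    Σ(formed) = 3796 kJ
  ΔH_B = 3693 − 3796 = −103 kJ
ΔH_A − ΔH_B = +593 kJ, so reaction B has the more negative ΔH; |ΔH_A − ΔH_B| = 593 kJ.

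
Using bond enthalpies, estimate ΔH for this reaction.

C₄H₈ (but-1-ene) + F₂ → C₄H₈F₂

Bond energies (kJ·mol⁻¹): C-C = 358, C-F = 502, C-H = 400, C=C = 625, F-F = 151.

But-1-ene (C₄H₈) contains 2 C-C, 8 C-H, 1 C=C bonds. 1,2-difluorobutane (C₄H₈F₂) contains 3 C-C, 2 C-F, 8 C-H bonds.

Bonds broken (reactants):
  C-C: 2 × 358 = 716
  C-H: 8 × 400 = 3200
  C=C: 1 × 625 = 625
  F-F: 1 × 151 = 151
  Σ(broken) = 4692 kJ
Bonds formed (products):
  C-C: 3 × 358 = 1074
  C-F: 2 × 502 = 1004
  C-H: 8 × 400 = 3200
  Σ(formed) = 5278 kJ
ΔH = Σ(broken) − Σ(formed) = 4692 − 5278 = −586 kJ

ΔH ≈ −586 kJ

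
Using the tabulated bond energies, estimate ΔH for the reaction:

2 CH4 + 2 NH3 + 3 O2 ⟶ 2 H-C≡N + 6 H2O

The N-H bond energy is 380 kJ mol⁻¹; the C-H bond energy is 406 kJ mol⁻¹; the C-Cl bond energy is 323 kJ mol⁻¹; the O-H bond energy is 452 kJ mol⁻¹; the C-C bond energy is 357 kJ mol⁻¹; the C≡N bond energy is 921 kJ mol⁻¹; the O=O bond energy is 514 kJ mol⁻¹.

Bonds broken (reactants):
  C-H: 8 × 406 = 3248
  N-H: 6 × 380 = 2280
  O=O: 3 × 514 = 1542
  Σ(broken) = 7070 kJ
Bonds formed (products):
  C≡N: 2 × 921 = 1842
  C-H: 2 × 406 = 812
  O-H: 12 × 452 = 5424
  Σ(formed) = 8078 kJ
ΔH = Σ(broken) − Σ(formed) = 7070 − 8078 = −1008 kJ

ΔH ≈ −1008 kJ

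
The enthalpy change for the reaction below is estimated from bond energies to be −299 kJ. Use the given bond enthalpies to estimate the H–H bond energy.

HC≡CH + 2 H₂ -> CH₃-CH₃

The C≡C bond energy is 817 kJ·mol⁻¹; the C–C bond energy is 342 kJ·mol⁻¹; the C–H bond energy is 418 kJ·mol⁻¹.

Let D be the H–H bond energy.
Σ(broken) = 1×817 + 2×418 + 2×D = 1653 + 2D
Σ(formed) = 1×342 + 6×418 = 2850
ΔH = Σ(broken) − Σ(formed) = (1653 + 2D) − (2850) = −1197 + 2D
Setting this equal to −299 kJ gives 2D = 898, so D = 449 kJ/mol.

D(H–H) ≈ 449 kJ/mol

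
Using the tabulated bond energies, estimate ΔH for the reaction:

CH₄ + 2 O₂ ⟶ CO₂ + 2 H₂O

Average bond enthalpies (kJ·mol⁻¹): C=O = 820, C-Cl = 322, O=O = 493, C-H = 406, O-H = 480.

Bonds broken (reactants):
  C-H: 4 × 406 = 1624
  O=O: 2 × 493 = 986
  Σ(broken) = 2610 kJ
Bonds formed (products):
  C=O: 2 × 820 = 1640
  O-H: 4 × 480 = 1920
  Σ(formed) = 3560 kJ
ΔH = Σ(broken) − Σ(formed) = 2610 − 3560 = −950 kJ

ΔH ≈ −950 kJ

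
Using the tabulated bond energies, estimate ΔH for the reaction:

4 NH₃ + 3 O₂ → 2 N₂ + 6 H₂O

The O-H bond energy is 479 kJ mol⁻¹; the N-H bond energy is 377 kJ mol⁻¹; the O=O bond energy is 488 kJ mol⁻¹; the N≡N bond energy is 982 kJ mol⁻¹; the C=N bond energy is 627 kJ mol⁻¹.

Bonds broken (reactants):
  N-H: 12 × 377 = 4524
  O=O: 3 × 488 = 1464
  Σ(broken) = 5988 kJ
Bonds formed (products):
  N≡N: 2 × 982 = 1964
  O-H: 12 × 479 = 5748
  Σ(formed) = 7712 kJ
ΔH = Σ(broken) − Σ(formed) = 5988 − 7712 = −1724 kJ

ΔH ≈ −1724 kJ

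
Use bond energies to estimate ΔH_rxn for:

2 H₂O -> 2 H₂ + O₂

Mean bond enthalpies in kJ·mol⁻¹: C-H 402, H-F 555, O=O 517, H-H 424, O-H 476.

Bonds broken (reactants):
  O-H: 4 × 476 = 1904
  Σ(broken) = 1904 kJ
Bonds formed (products):
  H-H: 2 × 424 = 848
  O=O: 1 × 517 = 517
  Σ(formed) = 1365 kJ
ΔH = Σ(broken) − Σ(formed) = 1904 − 1365 = +539 kJ

ΔH ≈ +539 kJ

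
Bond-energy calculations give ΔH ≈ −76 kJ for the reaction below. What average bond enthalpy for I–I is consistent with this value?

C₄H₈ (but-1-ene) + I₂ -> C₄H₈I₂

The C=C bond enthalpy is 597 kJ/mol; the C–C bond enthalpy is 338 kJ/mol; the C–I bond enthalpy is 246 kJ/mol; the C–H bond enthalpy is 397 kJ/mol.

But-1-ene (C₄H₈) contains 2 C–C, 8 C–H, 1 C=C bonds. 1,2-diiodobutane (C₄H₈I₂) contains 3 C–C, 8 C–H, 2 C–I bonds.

D(I–I) ≈ 157 kJ/mol

Let D be the I–I bond energy.
Σ(broken) = 2×338 + 8×397 + 1×597 + 1×D = 4449 + D
Σ(formed) = 3×338 + 8×397 + 2×246 = 4682
ΔH = Σ(broken) − Σ(formed) = (4449 + D) − (4682) = −233 + D
Setting this equal to −76 kJ gives D = 157 kJ/mol.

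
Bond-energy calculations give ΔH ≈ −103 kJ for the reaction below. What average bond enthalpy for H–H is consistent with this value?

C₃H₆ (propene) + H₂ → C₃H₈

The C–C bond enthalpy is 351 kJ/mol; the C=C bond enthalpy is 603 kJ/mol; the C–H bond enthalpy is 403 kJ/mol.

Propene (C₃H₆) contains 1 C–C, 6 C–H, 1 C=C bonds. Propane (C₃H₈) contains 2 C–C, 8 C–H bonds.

Let D be the H–H bond energy.
Σ(broken) = 1×351 + 6×403 + 1×603 + 1×D = 3372 + D
Σ(formed) = 2×351 + 8×403 = 3926
ΔH = Σ(broken) − Σ(formed) = (3372 + D) − (3926) = −554 + D
Setting this equal to −103 kJ gives D = 451 kJ/mol.

D(H–H) ≈ 451 kJ/mol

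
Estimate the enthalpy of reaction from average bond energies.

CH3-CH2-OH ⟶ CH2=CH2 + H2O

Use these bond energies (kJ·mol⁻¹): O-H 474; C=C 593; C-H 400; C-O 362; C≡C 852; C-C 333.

Bonds broken (reactants):
  C-C: 1 × 333 = 333
  C-H: 5 × 400 = 2000
  C-O: 1 × 362 = 362
  O-H: 1 × 474 = 474
  Σ(broken) = 3169 kJ
Bonds formed (products):
  C-H: 4 × 400 = 1600
  C=C: 1 × 593 = 593
  O-H: 2 × 474 = 948
  Σ(formed) = 3141 kJ
ΔH = Σ(broken) − Σ(formed) = 3169 − 3141 = +28 kJ

ΔH ≈ +28 kJ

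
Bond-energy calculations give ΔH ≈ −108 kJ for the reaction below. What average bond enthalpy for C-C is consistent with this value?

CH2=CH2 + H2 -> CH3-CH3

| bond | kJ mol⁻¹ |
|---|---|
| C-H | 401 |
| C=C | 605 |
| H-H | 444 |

Let D be the C-C bond energy.
Σ(broken) = 4×401 + 1×605 + 1×444 = 2653
Σ(formed) = 1×D + 6×401 = 2406 + D
ΔH = Σ(broken) − Σ(formed) = (2653) − (2406 + D) = +247 − D
Setting this equal to −108 kJ gives D = 355 kJ/mol.

D(C-C) ≈ 355 kJ/mol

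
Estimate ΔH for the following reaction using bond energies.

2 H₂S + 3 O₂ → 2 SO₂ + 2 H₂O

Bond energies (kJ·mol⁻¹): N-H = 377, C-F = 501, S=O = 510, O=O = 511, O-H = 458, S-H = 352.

Bonds broken (reactants):
  O=O: 3 × 511 = 1533
  S-H: 4 × 352 = 1408
  Σ(broken) = 2941 kJ
Bonds formed (products):
  O-H: 4 × 458 = 1832
  S=O: 4 × 510 = 2040
  Σ(formed) = 3872 kJ
ΔH = Σ(broken) − Σ(formed) = 2941 − 3872 = −931 kJ

ΔH ≈ −931 kJ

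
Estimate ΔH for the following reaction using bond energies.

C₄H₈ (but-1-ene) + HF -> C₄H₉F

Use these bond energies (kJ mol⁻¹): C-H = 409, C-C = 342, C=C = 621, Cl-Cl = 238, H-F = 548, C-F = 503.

Bonds broken (reactants):
  C-C: 2 × 342 = 684
  C-H: 8 × 409 = 3272
  C=C: 1 × 621 = 621
  H-F: 1 × 548 = 548
  Σ(broken) = 5125 kJ
Bonds formed (products):
  C-C: 3 × 342 = 1026
  C-F: 1 × 503 = 503
  C-H: 9 × 409 = 3681
  Σ(formed) = 5210 kJ
ΔH = Σ(broken) − Σ(formed) = 5125 − 5210 = −85 kJ

ΔH ≈ −85 kJ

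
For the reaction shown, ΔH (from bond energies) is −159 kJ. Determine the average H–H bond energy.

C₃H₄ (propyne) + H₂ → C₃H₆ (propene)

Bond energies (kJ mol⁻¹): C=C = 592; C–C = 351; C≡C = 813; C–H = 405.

Let D be the H–H bond energy.
Σ(broken) = 1×813 + 1×351 + 4×405 + 1×D = 2784 + D
Σ(formed) = 1×351 + 6×405 + 1×592 = 3373
ΔH = Σ(broken) − Σ(formed) = (2784 + D) − (3373) = −589 + D
Setting this equal to −159 kJ gives D = 430 kJ/mol.

D(H–H) ≈ 430 kJ/mol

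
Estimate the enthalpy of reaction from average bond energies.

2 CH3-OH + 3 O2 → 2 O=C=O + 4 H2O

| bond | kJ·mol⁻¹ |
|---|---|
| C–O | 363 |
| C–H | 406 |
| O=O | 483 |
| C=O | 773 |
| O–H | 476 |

ΔH ≈ −1337 kJ

Bonds broken (reactants):
  C–H: 6 × 406 = 2436
  C–O: 2 × 363 = 726
  O–H: 2 × 476 = 952
  O=O: 3 × 483 = 1449
  Σ(broken) = 5563 kJ
Bonds formed (products):
  C=O: 4 × 773 = 3092
  O–H: 8 × 476 = 3808
  Σ(formed) = 6900 kJ
ΔH = Σ(broken) − Σ(formed) = 5563 − 6900 = −1337 kJ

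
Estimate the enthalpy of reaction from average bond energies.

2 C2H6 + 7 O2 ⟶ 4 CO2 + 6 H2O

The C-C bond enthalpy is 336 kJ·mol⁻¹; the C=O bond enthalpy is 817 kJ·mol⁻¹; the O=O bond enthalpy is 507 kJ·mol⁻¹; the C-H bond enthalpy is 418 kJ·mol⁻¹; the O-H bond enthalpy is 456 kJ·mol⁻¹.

ΔH ≈ −2771 kJ

Bonds broken (reactants):
  C-C: 2 × 336 = 672
  C-H: 12 × 418 = 5016
  O=O: 7 × 507 = 3549
  Σ(broken) = 9237 kJ
Bonds formed (products):
  C=O: 8 × 817 = 6536
  O-H: 12 × 456 = 5472
  Σ(formed) = 12008 kJ
ΔH = Σ(broken) − Σ(formed) = 9237 − 12008 = −2771 kJ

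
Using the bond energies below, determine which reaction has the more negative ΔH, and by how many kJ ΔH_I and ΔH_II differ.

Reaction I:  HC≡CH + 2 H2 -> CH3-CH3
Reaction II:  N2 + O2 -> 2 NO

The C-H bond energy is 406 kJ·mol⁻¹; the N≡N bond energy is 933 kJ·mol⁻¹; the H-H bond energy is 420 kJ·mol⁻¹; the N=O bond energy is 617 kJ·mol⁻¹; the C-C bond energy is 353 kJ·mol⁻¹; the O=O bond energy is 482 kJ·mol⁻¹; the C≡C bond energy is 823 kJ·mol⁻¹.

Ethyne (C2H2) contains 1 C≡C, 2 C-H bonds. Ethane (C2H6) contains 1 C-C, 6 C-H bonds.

Reaction I, by 495 kJ

Reaction I:
  Bonds broken (reactants):
    C≡C: 1 × 823 = 823
    C-H: 2 × 406 = 812
    H-H: 2 × 420 = 840
    Σ(broken) = 2475 kJ
  Bonds formed (products):
    C-C: 1 × 353 = 353
    C-H: 6 × 406 = 2436
    Σ(formed) = 2789 kJ
  ΔH_I = 2475 − 2789 = −314 kJ
Reaction II:
  Bonds broken (reactants):
    N≡N: 1 × 933 = 933
    O=O: 1 × 482 = 482
    Σ(broken) = 1415 kJ
  Bonds formed (products):
    N=O: 2 × 617 = 1234
    Σ(formed) = 1234 kJ
  ΔH_II = 1415 − 1234 = +181 kJ
ΔH_I − ΔH_II = −495 kJ, so reaction I has the more negative ΔH; |ΔH_I − ΔH_II| = 495 kJ.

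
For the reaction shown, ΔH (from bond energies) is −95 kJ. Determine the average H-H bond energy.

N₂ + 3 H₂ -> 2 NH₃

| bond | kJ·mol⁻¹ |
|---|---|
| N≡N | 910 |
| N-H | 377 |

D(H-H) ≈ 419 kJ/mol

Let D be the H-H bond energy.
Σ(broken) = 3×D + 1×910 = 910 + 3D
Σ(formed) = 6×377 = 2262
ΔH = Σ(broken) − Σ(formed) = (910 + 3D) − (2262) = −1352 + 3D
Setting this equal to −95 kJ gives 3D = 1257, so D = 419 kJ/mol.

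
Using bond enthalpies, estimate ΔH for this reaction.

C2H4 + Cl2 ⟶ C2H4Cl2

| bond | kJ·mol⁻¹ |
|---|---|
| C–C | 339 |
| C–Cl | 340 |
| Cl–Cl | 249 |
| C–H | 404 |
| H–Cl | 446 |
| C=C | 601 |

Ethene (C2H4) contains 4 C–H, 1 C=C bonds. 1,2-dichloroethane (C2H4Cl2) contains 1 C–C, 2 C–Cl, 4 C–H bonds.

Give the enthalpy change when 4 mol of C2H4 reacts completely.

Bonds broken (reactants):
  C–H: 4 × 404 = 1616
  C=C: 1 × 601 = 601
  Cl–Cl: 1 × 249 = 249
  Σ(broken) = 2466 kJ
Bonds formed (products):
  C–C: 1 × 339 = 339
  C–Cl: 2 × 340 = 680
  C–H: 4 × 404 = 1616
  Σ(formed) = 2635 kJ
ΔH = Σ(broken) − Σ(formed) = 2466 − 2635 = −169 kJ
For 4× the reaction as written: 4 × (−169) = −676 kJ

ΔH = −676 kJ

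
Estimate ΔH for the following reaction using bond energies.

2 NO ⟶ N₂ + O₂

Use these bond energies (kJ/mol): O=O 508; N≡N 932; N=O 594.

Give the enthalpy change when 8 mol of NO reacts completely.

ΔH = −1008 kJ

Bonds broken (reactants):
  N=O: 2 × 594 = 1188
  Σ(broken) = 1188 kJ
Bonds formed (products):
  N≡N: 1 × 932 = 932
  O=O: 1 × 508 = 508
  Σ(formed) = 1440 kJ
ΔH = Σ(broken) − Σ(formed) = 1188 − 1440 = −252 kJ
For 4× the reaction as written: 4 × (−252) = −1008 kJ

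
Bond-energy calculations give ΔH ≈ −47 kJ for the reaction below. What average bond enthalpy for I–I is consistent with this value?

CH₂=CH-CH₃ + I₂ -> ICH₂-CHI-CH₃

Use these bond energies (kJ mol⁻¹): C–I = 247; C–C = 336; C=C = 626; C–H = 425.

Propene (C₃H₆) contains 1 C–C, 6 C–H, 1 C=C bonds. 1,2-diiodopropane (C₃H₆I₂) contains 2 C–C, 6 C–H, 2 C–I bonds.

D(I–I) ≈ 157 kJ/mol

Let D be the I–I bond energy.
Σ(broken) = 1×336 + 6×425 + 1×626 + 1×D = 3512 + D
Σ(formed) = 2×336 + 6×425 + 2×247 = 3716
ΔH = Σ(broken) − Σ(formed) = (3512 + D) − (3716) = −204 + D
Setting this equal to −47 kJ gives D = 157 kJ/mol.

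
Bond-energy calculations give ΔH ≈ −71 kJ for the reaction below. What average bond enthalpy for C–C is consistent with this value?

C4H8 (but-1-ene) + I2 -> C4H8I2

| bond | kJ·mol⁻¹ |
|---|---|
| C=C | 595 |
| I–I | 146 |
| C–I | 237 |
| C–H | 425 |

Let D be the C–C bond energy.
Σ(broken) = 2×D + 8×425 + 1×595 + 1×146 = 4141 + 2D
Σ(formed) = 3×D + 8×425 + 2×237 = 3874 + 3D
ΔH = Σ(broken) − Σ(formed) = (4141 + 2D) − (3874 + 3D) = +267 − D
Setting this equal to −71 kJ gives D = 338 kJ/mol.

D(C–C) ≈ 338 kJ/mol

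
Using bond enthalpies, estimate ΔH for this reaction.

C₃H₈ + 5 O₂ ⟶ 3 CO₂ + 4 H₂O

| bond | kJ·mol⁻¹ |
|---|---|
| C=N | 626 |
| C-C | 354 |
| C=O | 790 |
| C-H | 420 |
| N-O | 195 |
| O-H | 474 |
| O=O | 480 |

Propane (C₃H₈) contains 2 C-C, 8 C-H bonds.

Bonds broken (reactants):
  C-C: 2 × 354 = 708
  C-H: 8 × 420 = 3360
  O=O: 5 × 480 = 2400
  Σ(broken) = 6468 kJ
Bonds formed (products):
  C=O: 6 × 790 = 4740
  O-H: 8 × 474 = 3792
  Σ(formed) = 8532 kJ
ΔH = Σ(broken) − Σ(formed) = 6468 − 8532 = −2064 kJ

ΔH ≈ −2064 kJ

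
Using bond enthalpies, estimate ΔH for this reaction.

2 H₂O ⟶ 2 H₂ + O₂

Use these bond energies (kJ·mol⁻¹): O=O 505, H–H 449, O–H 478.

Bonds broken (reactants):
  O–H: 4 × 478 = 1912
  Σ(broken) = 1912 kJ
Bonds formed (products):
  H–H: 2 × 449 = 898
  O=O: 1 × 505 = 505
  Σ(formed) = 1403 kJ
ΔH = Σ(broken) − Σ(formed) = 1912 − 1403 = +509 kJ

ΔH ≈ +509 kJ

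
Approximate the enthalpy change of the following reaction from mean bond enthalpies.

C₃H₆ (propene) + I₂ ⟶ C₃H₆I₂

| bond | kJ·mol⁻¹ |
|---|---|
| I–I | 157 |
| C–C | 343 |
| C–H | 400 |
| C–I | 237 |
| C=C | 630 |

Bonds broken (reactants):
  C–C: 1 × 343 = 343
  C–H: 6 × 400 = 2400
  C=C: 1 × 630 = 630
  I–I: 1 × 157 = 157
  Σ(broken) = 3530 kJ
Bonds formed (products):
  C–C: 2 × 343 = 686
  C–H: 6 × 400 = 2400
  C–I: 2 × 237 = 474
  Σ(formed) = 3560 kJ
ΔH = Σ(broken) − Σ(formed) = 3530 − 3560 = −30 kJ

ΔH ≈ −30 kJ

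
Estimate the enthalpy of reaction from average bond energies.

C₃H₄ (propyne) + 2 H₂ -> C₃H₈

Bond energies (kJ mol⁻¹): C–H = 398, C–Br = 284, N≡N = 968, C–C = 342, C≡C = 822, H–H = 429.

ΔH ≈ −254 kJ

Bonds broken (reactants):
  C≡C: 1 × 822 = 822
  C–C: 1 × 342 = 342
  C–H: 4 × 398 = 1592
  H–H: 2 × 429 = 858
  Σ(broken) = 3614 kJ
Bonds formed (products):
  C–C: 2 × 342 = 684
  C–H: 8 × 398 = 3184
  Σ(formed) = 3868 kJ
ΔH = Σ(broken) − Σ(formed) = 3614 − 3868 = −254 kJ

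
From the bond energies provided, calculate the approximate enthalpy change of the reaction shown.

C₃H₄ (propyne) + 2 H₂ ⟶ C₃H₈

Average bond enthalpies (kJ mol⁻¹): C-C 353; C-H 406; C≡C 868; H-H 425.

Bonds broken (reactants):
  C≡C: 1 × 868 = 868
  C-C: 1 × 353 = 353
  C-H: 4 × 406 = 1624
  H-H: 2 × 425 = 850
  Σ(broken) = 3695 kJ
Bonds formed (products):
  C-C: 2 × 353 = 706
  C-H: 8 × 406 = 3248
  Σ(formed) = 3954 kJ
ΔH = Σ(broken) − Σ(formed) = 3695 − 3954 = −259 kJ

ΔH ≈ −259 kJ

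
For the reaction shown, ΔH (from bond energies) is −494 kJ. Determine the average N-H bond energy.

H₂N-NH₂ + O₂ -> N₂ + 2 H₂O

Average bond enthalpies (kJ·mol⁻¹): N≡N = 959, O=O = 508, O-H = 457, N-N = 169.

D(N-H) ≈ 404 kJ/mol

Let D be the N-H bond energy.
Σ(broken) = 4×D + 1×169 + 1×508 = 677 + 4D
Σ(formed) = 1×959 + 4×457 = 2787
ΔH = Σ(broken) − Σ(formed) = (677 + 4D) − (2787) = −2110 + 4D
Setting this equal to −494 kJ gives 4D = 1616, so D = 404 kJ/mol.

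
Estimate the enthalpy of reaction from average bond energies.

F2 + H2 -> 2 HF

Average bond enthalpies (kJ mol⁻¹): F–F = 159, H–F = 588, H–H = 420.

Bonds broken (reactants):
  F–F: 1 × 159 = 159
  H–H: 1 × 420 = 420
  Σ(broken) = 579 kJ
Bonds formed (products):
  H–F: 2 × 588 = 1176
  Σ(formed) = 1176 kJ
ΔH = Σ(broken) − Σ(formed) = 579 − 1176 = −597 kJ

ΔH ≈ −597 kJ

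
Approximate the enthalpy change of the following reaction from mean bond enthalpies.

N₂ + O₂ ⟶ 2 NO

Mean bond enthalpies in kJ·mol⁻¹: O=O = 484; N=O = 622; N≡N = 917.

ΔH ≈ +157 kJ

Bonds broken (reactants):
  N≡N: 1 × 917 = 917
  O=O: 1 × 484 = 484
  Σ(broken) = 1401 kJ
Bonds formed (products):
  N=O: 2 × 622 = 1244
  Σ(formed) = 1244 kJ
ΔH = Σ(broken) − Σ(formed) = 1401 − 1244 = +157 kJ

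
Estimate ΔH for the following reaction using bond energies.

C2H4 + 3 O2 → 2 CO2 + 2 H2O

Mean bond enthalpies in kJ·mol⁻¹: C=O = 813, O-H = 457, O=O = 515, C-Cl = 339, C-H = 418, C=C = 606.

Bonds broken (reactants):
  C-H: 4 × 418 = 1672
  C=C: 1 × 606 = 606
  O=O: 3 × 515 = 1545
  Σ(broken) = 3823 kJ
Bonds formed (products):
  C=O: 4 × 813 = 3252
  O-H: 4 × 457 = 1828
  Σ(formed) = 5080 kJ
ΔH = Σ(broken) − Σ(formed) = 3823 − 5080 = −1257 kJ

ΔH ≈ −1257 kJ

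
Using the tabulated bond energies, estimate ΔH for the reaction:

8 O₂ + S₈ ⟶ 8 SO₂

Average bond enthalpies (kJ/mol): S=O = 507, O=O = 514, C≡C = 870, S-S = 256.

Bonds broken (reactants):
  O=O: 8 × 514 = 4112
  S-S: 8 × 256 = 2048
  Σ(broken) = 6160 kJ
Bonds formed (products):
  S=O: 16 × 507 = 8112
  Σ(formed) = 8112 kJ
ΔH = Σ(broken) − Σ(formed) = 6160 − 8112 = −1952 kJ

ΔH ≈ −1952 kJ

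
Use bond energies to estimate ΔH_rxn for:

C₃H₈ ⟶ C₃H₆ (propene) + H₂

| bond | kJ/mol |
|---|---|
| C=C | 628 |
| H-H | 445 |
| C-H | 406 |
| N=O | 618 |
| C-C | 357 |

Bonds broken (reactants):
  C-C: 2 × 357 = 714
  C-H: 8 × 406 = 3248
  Σ(broken) = 3962 kJ
Bonds formed (products):
  C-C: 1 × 357 = 357
  C-H: 6 × 406 = 2436
  C=C: 1 × 628 = 628
  H-H: 1 × 445 = 445
  Σ(formed) = 3866 kJ
ΔH = Σ(broken) − Σ(formed) = 3962 − 3866 = +96 kJ

ΔH ≈ +96 kJ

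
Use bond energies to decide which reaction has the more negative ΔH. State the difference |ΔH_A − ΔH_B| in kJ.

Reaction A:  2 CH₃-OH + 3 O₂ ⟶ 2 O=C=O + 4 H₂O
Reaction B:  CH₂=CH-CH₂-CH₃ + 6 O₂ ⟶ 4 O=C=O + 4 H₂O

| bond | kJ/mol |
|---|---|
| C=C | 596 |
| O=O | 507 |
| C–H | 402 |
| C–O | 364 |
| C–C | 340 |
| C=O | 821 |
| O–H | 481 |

Reaction A:
  Bonds broken (reactants):
    C–H: 6 × 402 = 2412
    C–O: 2 × 364 = 728
    O–H: 2 × 481 = 962
    O=O: 3 × 507 = 1521
    Σ(broken) = 5623 kJ
  Bonds formed (products):
    C=O: 4 × 821 = 3284
    O–H: 8 × 481 = 3848
    Σ(formed) = 7132 kJ
  ΔH_A = 5623 − 7132 = −1509 kJ
Reaction B:
  Bonds broken (reactants):
    C–C: 2 × 340 = 680
    C–H: 8 × 402 = 3216
    C=C: 1 × 596 = 596
    O=O: 6 × 507 = 3042
    Σ(broken) = 7534 kJ
  Bonds formed (products):
    C=O: 8 × 821 = 6568
    O–H: 8 × 481 = 3848
    Σ(formed) = 10416 kJ
  ΔH_B = 7534 − 10416 = −2882 kJ
ΔH_A − ΔH_B = +1373 kJ, so reaction B has the more negative ΔH; |ΔH_A − ΔH_B| = 1373 kJ.

Reaction B, by 1373 kJ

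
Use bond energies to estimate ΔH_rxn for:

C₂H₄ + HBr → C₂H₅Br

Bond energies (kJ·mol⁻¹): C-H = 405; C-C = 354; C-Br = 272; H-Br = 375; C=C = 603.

ΔH ≈ −53 kJ

Bonds broken (reactants):
  C-H: 4 × 405 = 1620
  C=C: 1 × 603 = 603
  H-Br: 1 × 375 = 375
  Σ(broken) = 2598 kJ
Bonds formed (products):
  C-Br: 1 × 272 = 272
  C-C: 1 × 354 = 354
  C-H: 5 × 405 = 2025
  Σ(formed) = 2651 kJ
ΔH = Σ(broken) − Σ(formed) = 2598 − 2651 = −53 kJ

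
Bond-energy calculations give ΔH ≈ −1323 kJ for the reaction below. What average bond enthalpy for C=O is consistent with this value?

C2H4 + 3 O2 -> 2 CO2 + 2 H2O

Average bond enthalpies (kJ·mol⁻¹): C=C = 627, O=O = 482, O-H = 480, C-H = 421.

D(C=O) ≈ 790 kJ/mol

Let D be the C=O bond energy.
Σ(broken) = 4×421 + 1×627 + 3×482 = 3757
Σ(formed) = 4×D + 4×480 = 1920 + 4D
ΔH = Σ(broken) − Σ(formed) = (3757) − (1920 + 4D) = +1837 − 4D
Setting this equal to −1323 kJ gives 4D = 3160, so D = 790 kJ/mol.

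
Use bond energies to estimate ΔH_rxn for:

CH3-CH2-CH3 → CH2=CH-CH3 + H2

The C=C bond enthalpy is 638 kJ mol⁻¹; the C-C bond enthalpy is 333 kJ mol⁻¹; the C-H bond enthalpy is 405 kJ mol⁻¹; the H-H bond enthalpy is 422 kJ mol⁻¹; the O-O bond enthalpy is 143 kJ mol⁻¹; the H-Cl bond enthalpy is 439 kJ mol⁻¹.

ΔH ≈ +83 kJ

Bonds broken (reactants):
  C-C: 2 × 333 = 666
  C-H: 8 × 405 = 3240
  Σ(broken) = 3906 kJ
Bonds formed (products):
  C-C: 1 × 333 = 333
  C-H: 6 × 405 = 2430
  C=C: 1 × 638 = 638
  H-H: 1 × 422 = 422
  Σ(formed) = 3823 kJ
ΔH = Σ(broken) − Σ(formed) = 3906 − 3823 = +83 kJ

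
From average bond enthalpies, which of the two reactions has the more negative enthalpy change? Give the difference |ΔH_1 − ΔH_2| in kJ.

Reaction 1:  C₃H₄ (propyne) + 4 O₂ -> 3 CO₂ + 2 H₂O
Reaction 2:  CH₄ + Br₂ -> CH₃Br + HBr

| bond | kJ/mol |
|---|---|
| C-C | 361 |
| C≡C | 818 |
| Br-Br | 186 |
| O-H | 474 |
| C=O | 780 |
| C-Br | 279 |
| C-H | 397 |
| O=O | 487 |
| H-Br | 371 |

Reaction 1, by 1794 kJ

Reaction 1:
  Bonds broken (reactants):
    C≡C: 1 × 818 = 818
    C-C: 1 × 361 = 361
    C-H: 4 × 397 = 1588
    O=O: 4 × 487 = 1948
    Σ(broken) = 4715 kJ
  Bonds formed (products):
    C=O: 6 × 780 = 4680
    O-H: 4 × 474 = 1896
    Σ(formed) = 6576 kJ
  ΔH_1 = 4715 − 6576 = −1861 kJ
Reaction 2:
  Bonds broken (reactants):
    Br-Br: 1 × 186 = 186
    C-H: 4 × 397 = 1588
    Σ(broken) = 1774 kJ
  Bonds formed (products):
    C-Br: 1 × 279 = 279
    C-H: 3 × 397 = 1191
    H-Br: 1 × 371 = 371
    Σ(formed) = 1841 kJ
  ΔH_2 = 1774 − 1841 = −67 kJ
ΔH_1 − ΔH_2 = −1794 kJ, so reaction 1 has the more negative ΔH; |ΔH_1 − ΔH_2| = 1794 kJ.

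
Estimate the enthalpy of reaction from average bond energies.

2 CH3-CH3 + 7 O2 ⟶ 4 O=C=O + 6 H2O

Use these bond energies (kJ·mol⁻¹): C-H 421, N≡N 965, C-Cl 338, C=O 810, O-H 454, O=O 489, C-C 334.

ΔH ≈ −2785 kJ

Bonds broken (reactants):
  C-C: 2 × 334 = 668
  C-H: 12 × 421 = 5052
  O=O: 7 × 489 = 3423
  Σ(broken) = 9143 kJ
Bonds formed (products):
  C=O: 8 × 810 = 6480
  O-H: 12 × 454 = 5448
  Σ(formed) = 11928 kJ
ΔH = Σ(broken) − Σ(formed) = 9143 − 11928 = −2785 kJ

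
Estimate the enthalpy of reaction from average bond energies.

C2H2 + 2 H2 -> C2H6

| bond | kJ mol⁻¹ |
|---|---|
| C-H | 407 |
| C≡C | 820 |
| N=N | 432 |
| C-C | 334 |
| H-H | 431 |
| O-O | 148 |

Bonds broken (reactants):
  C≡C: 1 × 820 = 820
  C-H: 2 × 407 = 814
  H-H: 2 × 431 = 862
  Σ(broken) = 2496 kJ
Bonds formed (products):
  C-C: 1 × 334 = 334
  C-H: 6 × 407 = 2442
  Σ(formed) = 2776 kJ
ΔH = Σ(broken) − Σ(formed) = 2496 − 2776 = −280 kJ

ΔH ≈ −280 kJ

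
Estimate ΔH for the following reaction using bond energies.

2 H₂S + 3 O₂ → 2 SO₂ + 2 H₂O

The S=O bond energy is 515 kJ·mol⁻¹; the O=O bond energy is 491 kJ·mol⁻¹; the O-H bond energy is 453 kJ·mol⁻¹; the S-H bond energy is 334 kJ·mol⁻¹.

Bonds broken (reactants):
  O=O: 3 × 491 = 1473
  S-H: 4 × 334 = 1336
  Σ(broken) = 2809 kJ
Bonds formed (products):
  O-H: 4 × 453 = 1812
  S=O: 4 × 515 = 2060
  Σ(formed) = 3872 kJ
ΔH = Σ(broken) − Σ(formed) = 2809 − 3872 = −1063 kJ

ΔH ≈ −1063 kJ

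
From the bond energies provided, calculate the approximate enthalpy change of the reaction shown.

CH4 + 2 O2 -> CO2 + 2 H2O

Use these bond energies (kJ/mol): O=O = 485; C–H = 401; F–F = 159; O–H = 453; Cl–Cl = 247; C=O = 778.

Bonds broken (reactants):
  C–H: 4 × 401 = 1604
  O=O: 2 × 485 = 970
  Σ(broken) = 2574 kJ
Bonds formed (products):
  C=O: 2 × 778 = 1556
  O–H: 4 × 453 = 1812
  Σ(formed) = 3368 kJ
ΔH = Σ(broken) − Σ(formed) = 2574 − 3368 = −794 kJ

ΔH ≈ −794 kJ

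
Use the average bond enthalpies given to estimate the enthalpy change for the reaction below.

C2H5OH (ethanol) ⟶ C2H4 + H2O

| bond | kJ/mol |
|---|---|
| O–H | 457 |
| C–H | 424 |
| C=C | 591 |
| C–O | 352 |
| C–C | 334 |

ΔH ≈ +62 kJ

Bonds broken (reactants):
  C–C: 1 × 334 = 334
  C–H: 5 × 424 = 2120
  C–O: 1 × 352 = 352
  O–H: 1 × 457 = 457
  Σ(broken) = 3263 kJ
Bonds formed (products):
  C–H: 4 × 424 = 1696
  C=C: 1 × 591 = 591
  O–H: 2 × 457 = 914
  Σ(formed) = 3201 kJ
ΔH = Σ(broken) − Σ(formed) = 3263 − 3201 = +62 kJ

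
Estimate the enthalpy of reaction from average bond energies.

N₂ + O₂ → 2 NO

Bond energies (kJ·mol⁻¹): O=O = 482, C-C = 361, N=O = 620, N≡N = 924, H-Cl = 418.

Bonds broken (reactants):
  N≡N: 1 × 924 = 924
  O=O: 1 × 482 = 482
  Σ(broken) = 1406 kJ
Bonds formed (products):
  N=O: 2 × 620 = 1240
  Σ(formed) = 1240 kJ
ΔH = Σ(broken) − Σ(formed) = 1406 − 1240 = +166 kJ

ΔH ≈ +166 kJ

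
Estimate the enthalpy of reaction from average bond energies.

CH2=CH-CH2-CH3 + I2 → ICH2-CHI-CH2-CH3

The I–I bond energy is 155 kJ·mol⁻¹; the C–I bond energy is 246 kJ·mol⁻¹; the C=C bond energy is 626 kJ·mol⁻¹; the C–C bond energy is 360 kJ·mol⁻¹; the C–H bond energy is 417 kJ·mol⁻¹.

Bonds broken (reactants):
  C–C: 2 × 360 = 720
  C–H: 8 × 417 = 3336
  C=C: 1 × 626 = 626
  I–I: 1 × 155 = 155
  Σ(broken) = 4837 kJ
Bonds formed (products):
  C–C: 3 × 360 = 1080
  C–H: 8 × 417 = 3336
  C–I: 2 × 246 = 492
  Σ(formed) = 4908 kJ
ΔH = Σ(broken) − Σ(formed) = 4837 − 4908 = −71 kJ

ΔH ≈ −71 kJ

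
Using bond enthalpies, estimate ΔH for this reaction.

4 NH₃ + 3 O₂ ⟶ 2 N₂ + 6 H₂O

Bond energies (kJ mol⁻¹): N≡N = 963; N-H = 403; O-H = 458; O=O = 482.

ΔH ≈ −1140 kJ

Bonds broken (reactants):
  N-H: 12 × 403 = 4836
  O=O: 3 × 482 = 1446
  Σ(broken) = 6282 kJ
Bonds formed (products):
  N≡N: 2 × 963 = 1926
  O-H: 12 × 458 = 5496
  Σ(formed) = 7422 kJ
ΔH = Σ(broken) − Σ(formed) = 6282 − 7422 = −1140 kJ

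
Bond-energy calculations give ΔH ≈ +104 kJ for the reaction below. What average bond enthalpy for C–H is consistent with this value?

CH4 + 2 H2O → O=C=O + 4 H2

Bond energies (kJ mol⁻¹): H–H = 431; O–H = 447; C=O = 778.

D(C–H) ≈ 399 kJ/mol

Let D be the C–H bond energy.
Σ(broken) = 4×D + 4×447 = 1788 + 4D
Σ(formed) = 2×778 + 4×431 = 3280
ΔH = Σ(broken) − Σ(formed) = (1788 + 4D) − (3280) = −1492 + 4D
Setting this equal to +104 kJ gives 4D = 1596, so D = 399 kJ/mol.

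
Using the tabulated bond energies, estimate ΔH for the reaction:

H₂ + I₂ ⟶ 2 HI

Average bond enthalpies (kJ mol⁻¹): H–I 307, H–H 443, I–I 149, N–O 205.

ΔH ≈ −22 kJ

Bonds broken (reactants):
  H–H: 1 × 443 = 443
  I–I: 1 × 149 = 149
  Σ(broken) = 592 kJ
Bonds formed (products):
  H–I: 2 × 307 = 614
  Σ(formed) = 614 kJ
ΔH = Σ(broken) − Σ(formed) = 592 − 614 = −22 kJ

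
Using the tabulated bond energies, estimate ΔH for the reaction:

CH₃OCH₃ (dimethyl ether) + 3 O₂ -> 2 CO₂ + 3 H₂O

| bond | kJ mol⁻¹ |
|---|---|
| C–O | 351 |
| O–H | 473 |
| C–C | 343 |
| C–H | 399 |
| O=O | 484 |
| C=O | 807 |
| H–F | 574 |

ΔH ≈ −1518 kJ

Bonds broken (reactants):
  C–H: 6 × 399 = 2394
  C–O: 2 × 351 = 702
  O=O: 3 × 484 = 1452
  Σ(broken) = 4548 kJ
Bonds formed (products):
  C=O: 4 × 807 = 3228
  O–H: 6 × 473 = 2838
  Σ(formed) = 6066 kJ
ΔH = Σ(broken) − Σ(formed) = 4548 − 6066 = −1518 kJ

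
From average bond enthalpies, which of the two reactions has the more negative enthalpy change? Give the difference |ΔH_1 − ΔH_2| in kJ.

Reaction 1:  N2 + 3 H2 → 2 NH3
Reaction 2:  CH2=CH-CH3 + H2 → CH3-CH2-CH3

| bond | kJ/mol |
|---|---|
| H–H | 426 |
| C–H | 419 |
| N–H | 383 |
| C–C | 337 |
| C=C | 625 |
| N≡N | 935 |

Reaction 2, by 39 kJ

Reaction 1:
  Bonds broken (reactants):
    H–H: 3 × 426 = 1278
    N≡N: 1 × 935 = 935
    Σ(broken) = 2213 kJ
  Bonds formed (products):
    N–H: 6 × 383 = 2298
    Σ(formed) = 2298 kJ
  ΔH_1 = 2213 − 2298 = −85 kJ
Reaction 2:
  Bonds broken (reactants):
    C–C: 1 × 337 = 337
    C–H: 6 × 419 = 2514
    C=C: 1 × 625 = 625
    H–H: 1 × 426 = 426
    Σ(broken) = 3902 kJ
  Bonds formed (products):
    C–C: 2 × 337 = 674
    C–H: 8 × 419 = 3352
    Σ(formed) = 4026 kJ
  ΔH_2 = 3902 − 4026 = −124 kJ
ΔH_1 − ΔH_2 = +39 kJ, so reaction 2 has the more negative ΔH; |ΔH_1 − ΔH_2| = 39 kJ.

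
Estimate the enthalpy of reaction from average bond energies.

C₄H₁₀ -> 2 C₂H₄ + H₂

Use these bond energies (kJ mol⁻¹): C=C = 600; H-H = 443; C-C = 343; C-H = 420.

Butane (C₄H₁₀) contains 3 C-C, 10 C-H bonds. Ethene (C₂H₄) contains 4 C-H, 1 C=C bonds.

Bonds broken (reactants):
  C-C: 3 × 343 = 1029
  C-H: 10 × 420 = 4200
  Σ(broken) = 5229 kJ
Bonds formed (products):
  C-H: 8 × 420 = 3360
  C=C: 2 × 600 = 1200
  H-H: 1 × 443 = 443
  Σ(formed) = 5003 kJ
ΔH = Σ(broken) − Σ(formed) = 5229 − 5003 = +226 kJ

ΔH ≈ +226 kJ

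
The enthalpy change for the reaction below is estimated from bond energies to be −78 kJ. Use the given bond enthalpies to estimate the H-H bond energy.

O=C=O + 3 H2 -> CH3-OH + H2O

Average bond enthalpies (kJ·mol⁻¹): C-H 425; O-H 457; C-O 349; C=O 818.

Let D be the H-H bond energy.
Σ(broken) = 2×818 + 3×D = 1636 + 3D
Σ(formed) = 3×425 + 1×349 + 3×457 = 2995
ΔH = Σ(broken) − Σ(formed) = (1636 + 3D) − (2995) = −1359 + 3D
Setting this equal to −78 kJ gives 3D = 1281, so D = 427 kJ/mol.

D(H-H) ≈ 427 kJ/mol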